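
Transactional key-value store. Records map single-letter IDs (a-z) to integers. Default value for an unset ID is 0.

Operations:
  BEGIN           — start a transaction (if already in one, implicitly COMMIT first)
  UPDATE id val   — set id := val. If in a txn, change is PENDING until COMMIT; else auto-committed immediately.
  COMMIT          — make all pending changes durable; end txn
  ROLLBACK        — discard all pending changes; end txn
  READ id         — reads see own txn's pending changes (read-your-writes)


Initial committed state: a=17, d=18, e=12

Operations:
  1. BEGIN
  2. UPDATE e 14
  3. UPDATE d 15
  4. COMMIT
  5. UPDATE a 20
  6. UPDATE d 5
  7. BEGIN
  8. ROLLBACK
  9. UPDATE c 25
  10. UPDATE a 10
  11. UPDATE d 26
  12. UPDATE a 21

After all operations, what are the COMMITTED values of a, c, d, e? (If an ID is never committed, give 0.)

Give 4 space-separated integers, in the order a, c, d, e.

Initial committed: {a=17, d=18, e=12}
Op 1: BEGIN: in_txn=True, pending={}
Op 2: UPDATE e=14 (pending; pending now {e=14})
Op 3: UPDATE d=15 (pending; pending now {d=15, e=14})
Op 4: COMMIT: merged ['d', 'e'] into committed; committed now {a=17, d=15, e=14}
Op 5: UPDATE a=20 (auto-commit; committed a=20)
Op 6: UPDATE d=5 (auto-commit; committed d=5)
Op 7: BEGIN: in_txn=True, pending={}
Op 8: ROLLBACK: discarded pending []; in_txn=False
Op 9: UPDATE c=25 (auto-commit; committed c=25)
Op 10: UPDATE a=10 (auto-commit; committed a=10)
Op 11: UPDATE d=26 (auto-commit; committed d=26)
Op 12: UPDATE a=21 (auto-commit; committed a=21)
Final committed: {a=21, c=25, d=26, e=14}

Answer: 21 25 26 14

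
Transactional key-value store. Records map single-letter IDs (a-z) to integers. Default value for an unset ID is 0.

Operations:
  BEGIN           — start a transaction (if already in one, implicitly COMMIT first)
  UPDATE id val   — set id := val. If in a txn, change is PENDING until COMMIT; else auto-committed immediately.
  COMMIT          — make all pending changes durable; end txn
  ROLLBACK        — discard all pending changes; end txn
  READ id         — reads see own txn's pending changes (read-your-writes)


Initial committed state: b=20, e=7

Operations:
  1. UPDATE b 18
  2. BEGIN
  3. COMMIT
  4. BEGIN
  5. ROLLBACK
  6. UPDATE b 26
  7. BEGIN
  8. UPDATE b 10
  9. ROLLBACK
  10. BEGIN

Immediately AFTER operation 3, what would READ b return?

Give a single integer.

Answer: 18

Derivation:
Initial committed: {b=20, e=7}
Op 1: UPDATE b=18 (auto-commit; committed b=18)
Op 2: BEGIN: in_txn=True, pending={}
Op 3: COMMIT: merged [] into committed; committed now {b=18, e=7}
After op 3: visible(b) = 18 (pending={}, committed={b=18, e=7})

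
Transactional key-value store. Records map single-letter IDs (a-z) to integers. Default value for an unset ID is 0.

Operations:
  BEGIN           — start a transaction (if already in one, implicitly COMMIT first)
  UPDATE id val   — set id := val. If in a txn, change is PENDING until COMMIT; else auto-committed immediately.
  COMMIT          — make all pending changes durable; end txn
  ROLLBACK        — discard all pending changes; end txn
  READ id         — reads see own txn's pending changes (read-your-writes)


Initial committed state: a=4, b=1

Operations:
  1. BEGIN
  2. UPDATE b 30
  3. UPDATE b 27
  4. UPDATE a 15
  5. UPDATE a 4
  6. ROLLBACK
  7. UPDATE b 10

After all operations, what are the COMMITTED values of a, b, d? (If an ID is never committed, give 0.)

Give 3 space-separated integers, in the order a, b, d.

Initial committed: {a=4, b=1}
Op 1: BEGIN: in_txn=True, pending={}
Op 2: UPDATE b=30 (pending; pending now {b=30})
Op 3: UPDATE b=27 (pending; pending now {b=27})
Op 4: UPDATE a=15 (pending; pending now {a=15, b=27})
Op 5: UPDATE a=4 (pending; pending now {a=4, b=27})
Op 6: ROLLBACK: discarded pending ['a', 'b']; in_txn=False
Op 7: UPDATE b=10 (auto-commit; committed b=10)
Final committed: {a=4, b=10}

Answer: 4 10 0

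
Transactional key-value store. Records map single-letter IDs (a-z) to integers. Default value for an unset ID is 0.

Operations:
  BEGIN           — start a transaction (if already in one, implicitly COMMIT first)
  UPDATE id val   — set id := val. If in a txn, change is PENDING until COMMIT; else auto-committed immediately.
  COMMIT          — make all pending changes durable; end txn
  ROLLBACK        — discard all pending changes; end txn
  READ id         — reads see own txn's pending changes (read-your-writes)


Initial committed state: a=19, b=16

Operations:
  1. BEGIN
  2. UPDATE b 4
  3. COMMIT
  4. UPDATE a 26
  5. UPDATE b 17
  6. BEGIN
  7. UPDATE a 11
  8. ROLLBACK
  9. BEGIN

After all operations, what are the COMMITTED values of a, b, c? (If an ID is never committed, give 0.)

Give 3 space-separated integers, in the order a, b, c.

Initial committed: {a=19, b=16}
Op 1: BEGIN: in_txn=True, pending={}
Op 2: UPDATE b=4 (pending; pending now {b=4})
Op 3: COMMIT: merged ['b'] into committed; committed now {a=19, b=4}
Op 4: UPDATE a=26 (auto-commit; committed a=26)
Op 5: UPDATE b=17 (auto-commit; committed b=17)
Op 6: BEGIN: in_txn=True, pending={}
Op 7: UPDATE a=11 (pending; pending now {a=11})
Op 8: ROLLBACK: discarded pending ['a']; in_txn=False
Op 9: BEGIN: in_txn=True, pending={}
Final committed: {a=26, b=17}

Answer: 26 17 0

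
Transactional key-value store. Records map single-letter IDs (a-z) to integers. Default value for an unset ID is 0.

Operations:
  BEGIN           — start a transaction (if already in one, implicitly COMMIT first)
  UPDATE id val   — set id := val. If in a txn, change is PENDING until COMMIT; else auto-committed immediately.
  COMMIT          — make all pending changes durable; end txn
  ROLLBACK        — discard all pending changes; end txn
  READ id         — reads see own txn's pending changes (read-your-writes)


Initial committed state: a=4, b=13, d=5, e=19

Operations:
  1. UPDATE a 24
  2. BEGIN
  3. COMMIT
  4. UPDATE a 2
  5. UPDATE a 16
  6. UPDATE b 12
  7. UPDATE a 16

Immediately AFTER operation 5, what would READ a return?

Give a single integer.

Answer: 16

Derivation:
Initial committed: {a=4, b=13, d=5, e=19}
Op 1: UPDATE a=24 (auto-commit; committed a=24)
Op 2: BEGIN: in_txn=True, pending={}
Op 3: COMMIT: merged [] into committed; committed now {a=24, b=13, d=5, e=19}
Op 4: UPDATE a=2 (auto-commit; committed a=2)
Op 5: UPDATE a=16 (auto-commit; committed a=16)
After op 5: visible(a) = 16 (pending={}, committed={a=16, b=13, d=5, e=19})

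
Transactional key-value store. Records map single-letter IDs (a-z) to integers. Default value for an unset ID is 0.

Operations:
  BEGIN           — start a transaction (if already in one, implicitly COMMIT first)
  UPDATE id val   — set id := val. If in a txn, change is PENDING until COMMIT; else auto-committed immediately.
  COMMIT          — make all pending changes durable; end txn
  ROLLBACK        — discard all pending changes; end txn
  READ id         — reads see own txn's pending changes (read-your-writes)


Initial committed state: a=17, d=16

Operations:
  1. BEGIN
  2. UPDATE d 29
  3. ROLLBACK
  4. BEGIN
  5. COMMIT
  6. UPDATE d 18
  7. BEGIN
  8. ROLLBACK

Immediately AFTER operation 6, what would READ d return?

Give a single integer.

Answer: 18

Derivation:
Initial committed: {a=17, d=16}
Op 1: BEGIN: in_txn=True, pending={}
Op 2: UPDATE d=29 (pending; pending now {d=29})
Op 3: ROLLBACK: discarded pending ['d']; in_txn=False
Op 4: BEGIN: in_txn=True, pending={}
Op 5: COMMIT: merged [] into committed; committed now {a=17, d=16}
Op 6: UPDATE d=18 (auto-commit; committed d=18)
After op 6: visible(d) = 18 (pending={}, committed={a=17, d=18})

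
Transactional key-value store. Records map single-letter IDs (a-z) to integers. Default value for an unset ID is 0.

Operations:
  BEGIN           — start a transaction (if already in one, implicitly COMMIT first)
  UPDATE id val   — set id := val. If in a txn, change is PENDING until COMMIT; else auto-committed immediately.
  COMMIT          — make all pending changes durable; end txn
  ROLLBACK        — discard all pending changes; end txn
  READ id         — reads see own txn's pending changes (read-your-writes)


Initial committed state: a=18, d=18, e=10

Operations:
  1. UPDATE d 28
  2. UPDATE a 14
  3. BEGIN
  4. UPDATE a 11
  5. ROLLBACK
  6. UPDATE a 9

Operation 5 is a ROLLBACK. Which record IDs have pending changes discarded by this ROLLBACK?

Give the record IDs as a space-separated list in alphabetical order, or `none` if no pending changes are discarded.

Initial committed: {a=18, d=18, e=10}
Op 1: UPDATE d=28 (auto-commit; committed d=28)
Op 2: UPDATE a=14 (auto-commit; committed a=14)
Op 3: BEGIN: in_txn=True, pending={}
Op 4: UPDATE a=11 (pending; pending now {a=11})
Op 5: ROLLBACK: discarded pending ['a']; in_txn=False
Op 6: UPDATE a=9 (auto-commit; committed a=9)
ROLLBACK at op 5 discards: ['a']

Answer: a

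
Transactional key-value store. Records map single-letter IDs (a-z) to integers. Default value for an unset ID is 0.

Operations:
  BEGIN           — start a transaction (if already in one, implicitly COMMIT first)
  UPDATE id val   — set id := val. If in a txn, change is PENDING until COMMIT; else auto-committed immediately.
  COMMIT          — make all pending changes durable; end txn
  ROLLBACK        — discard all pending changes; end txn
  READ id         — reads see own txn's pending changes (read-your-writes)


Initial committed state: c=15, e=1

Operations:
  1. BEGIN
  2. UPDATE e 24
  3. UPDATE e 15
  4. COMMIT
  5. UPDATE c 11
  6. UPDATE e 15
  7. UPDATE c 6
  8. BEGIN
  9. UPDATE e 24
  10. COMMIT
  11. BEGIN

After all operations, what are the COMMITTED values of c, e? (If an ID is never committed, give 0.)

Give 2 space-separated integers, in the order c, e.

Answer: 6 24

Derivation:
Initial committed: {c=15, e=1}
Op 1: BEGIN: in_txn=True, pending={}
Op 2: UPDATE e=24 (pending; pending now {e=24})
Op 3: UPDATE e=15 (pending; pending now {e=15})
Op 4: COMMIT: merged ['e'] into committed; committed now {c=15, e=15}
Op 5: UPDATE c=11 (auto-commit; committed c=11)
Op 6: UPDATE e=15 (auto-commit; committed e=15)
Op 7: UPDATE c=6 (auto-commit; committed c=6)
Op 8: BEGIN: in_txn=True, pending={}
Op 9: UPDATE e=24 (pending; pending now {e=24})
Op 10: COMMIT: merged ['e'] into committed; committed now {c=6, e=24}
Op 11: BEGIN: in_txn=True, pending={}
Final committed: {c=6, e=24}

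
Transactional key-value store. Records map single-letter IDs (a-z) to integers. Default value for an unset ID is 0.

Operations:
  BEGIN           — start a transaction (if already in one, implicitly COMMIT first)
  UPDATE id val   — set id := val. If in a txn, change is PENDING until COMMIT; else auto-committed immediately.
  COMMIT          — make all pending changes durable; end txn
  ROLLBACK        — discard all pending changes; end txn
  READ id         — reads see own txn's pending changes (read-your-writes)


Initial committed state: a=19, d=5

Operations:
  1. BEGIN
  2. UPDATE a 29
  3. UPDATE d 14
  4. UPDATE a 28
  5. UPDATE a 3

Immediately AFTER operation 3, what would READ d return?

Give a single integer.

Initial committed: {a=19, d=5}
Op 1: BEGIN: in_txn=True, pending={}
Op 2: UPDATE a=29 (pending; pending now {a=29})
Op 3: UPDATE d=14 (pending; pending now {a=29, d=14})
After op 3: visible(d) = 14 (pending={a=29, d=14}, committed={a=19, d=5})

Answer: 14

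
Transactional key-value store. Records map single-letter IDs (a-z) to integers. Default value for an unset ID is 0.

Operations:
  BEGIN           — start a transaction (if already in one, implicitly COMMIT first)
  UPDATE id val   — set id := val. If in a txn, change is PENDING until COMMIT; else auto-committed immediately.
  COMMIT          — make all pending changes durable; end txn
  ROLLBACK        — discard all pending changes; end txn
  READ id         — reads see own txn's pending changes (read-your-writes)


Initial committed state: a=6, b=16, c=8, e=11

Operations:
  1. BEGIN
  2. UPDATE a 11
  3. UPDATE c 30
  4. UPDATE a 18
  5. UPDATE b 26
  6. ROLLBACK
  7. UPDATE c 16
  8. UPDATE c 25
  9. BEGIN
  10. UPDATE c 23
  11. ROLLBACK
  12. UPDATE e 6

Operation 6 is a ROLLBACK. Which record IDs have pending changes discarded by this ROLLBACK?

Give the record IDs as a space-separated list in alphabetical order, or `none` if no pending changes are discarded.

Answer: a b c

Derivation:
Initial committed: {a=6, b=16, c=8, e=11}
Op 1: BEGIN: in_txn=True, pending={}
Op 2: UPDATE a=11 (pending; pending now {a=11})
Op 3: UPDATE c=30 (pending; pending now {a=11, c=30})
Op 4: UPDATE a=18 (pending; pending now {a=18, c=30})
Op 5: UPDATE b=26 (pending; pending now {a=18, b=26, c=30})
Op 6: ROLLBACK: discarded pending ['a', 'b', 'c']; in_txn=False
Op 7: UPDATE c=16 (auto-commit; committed c=16)
Op 8: UPDATE c=25 (auto-commit; committed c=25)
Op 9: BEGIN: in_txn=True, pending={}
Op 10: UPDATE c=23 (pending; pending now {c=23})
Op 11: ROLLBACK: discarded pending ['c']; in_txn=False
Op 12: UPDATE e=6 (auto-commit; committed e=6)
ROLLBACK at op 6 discards: ['a', 'b', 'c']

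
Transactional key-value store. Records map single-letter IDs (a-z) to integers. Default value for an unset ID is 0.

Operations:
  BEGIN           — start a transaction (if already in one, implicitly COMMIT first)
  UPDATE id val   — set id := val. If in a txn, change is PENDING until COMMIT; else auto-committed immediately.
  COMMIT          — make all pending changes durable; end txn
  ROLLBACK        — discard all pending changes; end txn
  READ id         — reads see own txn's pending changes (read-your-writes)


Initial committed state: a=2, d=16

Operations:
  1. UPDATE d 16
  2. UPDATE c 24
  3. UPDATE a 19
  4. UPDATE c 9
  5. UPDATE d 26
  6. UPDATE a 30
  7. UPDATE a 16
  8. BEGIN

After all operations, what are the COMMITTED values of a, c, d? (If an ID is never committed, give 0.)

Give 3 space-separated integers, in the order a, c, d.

Answer: 16 9 26

Derivation:
Initial committed: {a=2, d=16}
Op 1: UPDATE d=16 (auto-commit; committed d=16)
Op 2: UPDATE c=24 (auto-commit; committed c=24)
Op 3: UPDATE a=19 (auto-commit; committed a=19)
Op 4: UPDATE c=9 (auto-commit; committed c=9)
Op 5: UPDATE d=26 (auto-commit; committed d=26)
Op 6: UPDATE a=30 (auto-commit; committed a=30)
Op 7: UPDATE a=16 (auto-commit; committed a=16)
Op 8: BEGIN: in_txn=True, pending={}
Final committed: {a=16, c=9, d=26}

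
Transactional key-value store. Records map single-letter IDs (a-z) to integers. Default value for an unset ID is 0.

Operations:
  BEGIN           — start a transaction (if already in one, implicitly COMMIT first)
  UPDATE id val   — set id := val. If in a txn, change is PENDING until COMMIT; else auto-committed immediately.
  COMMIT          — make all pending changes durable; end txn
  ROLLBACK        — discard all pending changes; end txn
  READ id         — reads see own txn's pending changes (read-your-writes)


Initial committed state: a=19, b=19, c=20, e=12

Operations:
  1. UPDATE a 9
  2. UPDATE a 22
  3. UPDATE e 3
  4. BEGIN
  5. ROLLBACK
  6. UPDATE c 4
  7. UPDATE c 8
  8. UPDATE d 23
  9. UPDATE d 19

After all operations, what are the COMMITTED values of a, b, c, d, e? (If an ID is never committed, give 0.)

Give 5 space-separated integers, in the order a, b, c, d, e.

Answer: 22 19 8 19 3

Derivation:
Initial committed: {a=19, b=19, c=20, e=12}
Op 1: UPDATE a=9 (auto-commit; committed a=9)
Op 2: UPDATE a=22 (auto-commit; committed a=22)
Op 3: UPDATE e=3 (auto-commit; committed e=3)
Op 4: BEGIN: in_txn=True, pending={}
Op 5: ROLLBACK: discarded pending []; in_txn=False
Op 6: UPDATE c=4 (auto-commit; committed c=4)
Op 7: UPDATE c=8 (auto-commit; committed c=8)
Op 8: UPDATE d=23 (auto-commit; committed d=23)
Op 9: UPDATE d=19 (auto-commit; committed d=19)
Final committed: {a=22, b=19, c=8, d=19, e=3}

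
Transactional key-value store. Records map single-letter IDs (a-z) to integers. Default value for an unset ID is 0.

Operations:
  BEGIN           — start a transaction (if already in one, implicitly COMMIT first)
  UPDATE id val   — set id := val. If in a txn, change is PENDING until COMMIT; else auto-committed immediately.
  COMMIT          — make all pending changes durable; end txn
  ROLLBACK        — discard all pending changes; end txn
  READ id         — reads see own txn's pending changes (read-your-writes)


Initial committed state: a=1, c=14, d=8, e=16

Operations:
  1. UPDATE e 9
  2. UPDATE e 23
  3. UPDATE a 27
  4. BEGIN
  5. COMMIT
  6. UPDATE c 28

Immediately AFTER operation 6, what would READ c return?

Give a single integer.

Initial committed: {a=1, c=14, d=8, e=16}
Op 1: UPDATE e=9 (auto-commit; committed e=9)
Op 2: UPDATE e=23 (auto-commit; committed e=23)
Op 3: UPDATE a=27 (auto-commit; committed a=27)
Op 4: BEGIN: in_txn=True, pending={}
Op 5: COMMIT: merged [] into committed; committed now {a=27, c=14, d=8, e=23}
Op 6: UPDATE c=28 (auto-commit; committed c=28)
After op 6: visible(c) = 28 (pending={}, committed={a=27, c=28, d=8, e=23})

Answer: 28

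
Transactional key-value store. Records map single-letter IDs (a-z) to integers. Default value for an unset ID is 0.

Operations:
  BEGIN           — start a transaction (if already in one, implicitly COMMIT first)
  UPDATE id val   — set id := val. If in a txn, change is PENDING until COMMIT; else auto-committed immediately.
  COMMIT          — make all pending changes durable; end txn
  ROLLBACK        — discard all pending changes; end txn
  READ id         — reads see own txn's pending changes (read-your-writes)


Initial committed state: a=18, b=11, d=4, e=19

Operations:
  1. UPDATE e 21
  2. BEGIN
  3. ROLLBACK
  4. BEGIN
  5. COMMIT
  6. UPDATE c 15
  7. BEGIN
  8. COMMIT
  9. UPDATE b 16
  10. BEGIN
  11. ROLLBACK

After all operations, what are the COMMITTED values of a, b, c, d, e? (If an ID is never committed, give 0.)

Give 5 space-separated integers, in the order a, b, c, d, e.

Answer: 18 16 15 4 21

Derivation:
Initial committed: {a=18, b=11, d=4, e=19}
Op 1: UPDATE e=21 (auto-commit; committed e=21)
Op 2: BEGIN: in_txn=True, pending={}
Op 3: ROLLBACK: discarded pending []; in_txn=False
Op 4: BEGIN: in_txn=True, pending={}
Op 5: COMMIT: merged [] into committed; committed now {a=18, b=11, d=4, e=21}
Op 6: UPDATE c=15 (auto-commit; committed c=15)
Op 7: BEGIN: in_txn=True, pending={}
Op 8: COMMIT: merged [] into committed; committed now {a=18, b=11, c=15, d=4, e=21}
Op 9: UPDATE b=16 (auto-commit; committed b=16)
Op 10: BEGIN: in_txn=True, pending={}
Op 11: ROLLBACK: discarded pending []; in_txn=False
Final committed: {a=18, b=16, c=15, d=4, e=21}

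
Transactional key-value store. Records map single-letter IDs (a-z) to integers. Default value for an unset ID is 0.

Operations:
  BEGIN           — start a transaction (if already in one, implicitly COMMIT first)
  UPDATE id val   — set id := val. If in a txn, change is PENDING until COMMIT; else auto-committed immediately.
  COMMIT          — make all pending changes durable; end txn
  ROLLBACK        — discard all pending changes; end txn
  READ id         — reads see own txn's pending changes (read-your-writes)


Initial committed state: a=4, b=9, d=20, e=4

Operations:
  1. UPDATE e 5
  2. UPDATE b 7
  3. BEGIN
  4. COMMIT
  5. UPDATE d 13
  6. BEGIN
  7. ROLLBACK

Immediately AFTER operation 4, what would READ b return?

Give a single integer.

Answer: 7

Derivation:
Initial committed: {a=4, b=9, d=20, e=4}
Op 1: UPDATE e=5 (auto-commit; committed e=5)
Op 2: UPDATE b=7 (auto-commit; committed b=7)
Op 3: BEGIN: in_txn=True, pending={}
Op 4: COMMIT: merged [] into committed; committed now {a=4, b=7, d=20, e=5}
After op 4: visible(b) = 7 (pending={}, committed={a=4, b=7, d=20, e=5})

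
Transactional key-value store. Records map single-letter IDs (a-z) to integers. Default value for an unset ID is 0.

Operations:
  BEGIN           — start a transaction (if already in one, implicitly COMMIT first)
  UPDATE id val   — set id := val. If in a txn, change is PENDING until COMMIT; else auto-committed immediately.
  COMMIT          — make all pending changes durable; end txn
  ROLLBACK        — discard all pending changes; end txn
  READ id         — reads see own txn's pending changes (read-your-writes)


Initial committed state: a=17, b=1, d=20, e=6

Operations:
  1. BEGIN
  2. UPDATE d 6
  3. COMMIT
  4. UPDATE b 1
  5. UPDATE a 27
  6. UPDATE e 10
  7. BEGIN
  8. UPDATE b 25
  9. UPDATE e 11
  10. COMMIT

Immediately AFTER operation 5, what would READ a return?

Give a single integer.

Answer: 27

Derivation:
Initial committed: {a=17, b=1, d=20, e=6}
Op 1: BEGIN: in_txn=True, pending={}
Op 2: UPDATE d=6 (pending; pending now {d=6})
Op 3: COMMIT: merged ['d'] into committed; committed now {a=17, b=1, d=6, e=6}
Op 4: UPDATE b=1 (auto-commit; committed b=1)
Op 5: UPDATE a=27 (auto-commit; committed a=27)
After op 5: visible(a) = 27 (pending={}, committed={a=27, b=1, d=6, e=6})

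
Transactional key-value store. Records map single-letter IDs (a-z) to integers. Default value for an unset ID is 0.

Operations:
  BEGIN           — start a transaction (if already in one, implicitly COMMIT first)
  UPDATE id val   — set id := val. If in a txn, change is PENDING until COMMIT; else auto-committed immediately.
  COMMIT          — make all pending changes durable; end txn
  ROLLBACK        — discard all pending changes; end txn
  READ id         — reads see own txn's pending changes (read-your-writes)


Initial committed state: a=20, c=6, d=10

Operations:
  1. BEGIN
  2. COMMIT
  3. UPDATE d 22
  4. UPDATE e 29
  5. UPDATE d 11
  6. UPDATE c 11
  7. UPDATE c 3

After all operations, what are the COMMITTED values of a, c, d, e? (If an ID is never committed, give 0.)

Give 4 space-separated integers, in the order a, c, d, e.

Initial committed: {a=20, c=6, d=10}
Op 1: BEGIN: in_txn=True, pending={}
Op 2: COMMIT: merged [] into committed; committed now {a=20, c=6, d=10}
Op 3: UPDATE d=22 (auto-commit; committed d=22)
Op 4: UPDATE e=29 (auto-commit; committed e=29)
Op 5: UPDATE d=11 (auto-commit; committed d=11)
Op 6: UPDATE c=11 (auto-commit; committed c=11)
Op 7: UPDATE c=3 (auto-commit; committed c=3)
Final committed: {a=20, c=3, d=11, e=29}

Answer: 20 3 11 29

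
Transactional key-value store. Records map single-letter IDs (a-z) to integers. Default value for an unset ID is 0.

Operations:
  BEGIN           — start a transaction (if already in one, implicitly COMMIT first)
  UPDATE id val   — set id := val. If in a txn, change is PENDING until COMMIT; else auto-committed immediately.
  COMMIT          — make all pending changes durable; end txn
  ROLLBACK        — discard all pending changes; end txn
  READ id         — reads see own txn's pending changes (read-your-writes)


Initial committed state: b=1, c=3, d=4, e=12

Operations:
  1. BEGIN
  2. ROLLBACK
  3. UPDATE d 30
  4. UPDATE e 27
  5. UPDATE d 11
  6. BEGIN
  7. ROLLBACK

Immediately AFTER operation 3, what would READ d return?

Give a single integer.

Answer: 30

Derivation:
Initial committed: {b=1, c=3, d=4, e=12}
Op 1: BEGIN: in_txn=True, pending={}
Op 2: ROLLBACK: discarded pending []; in_txn=False
Op 3: UPDATE d=30 (auto-commit; committed d=30)
After op 3: visible(d) = 30 (pending={}, committed={b=1, c=3, d=30, e=12})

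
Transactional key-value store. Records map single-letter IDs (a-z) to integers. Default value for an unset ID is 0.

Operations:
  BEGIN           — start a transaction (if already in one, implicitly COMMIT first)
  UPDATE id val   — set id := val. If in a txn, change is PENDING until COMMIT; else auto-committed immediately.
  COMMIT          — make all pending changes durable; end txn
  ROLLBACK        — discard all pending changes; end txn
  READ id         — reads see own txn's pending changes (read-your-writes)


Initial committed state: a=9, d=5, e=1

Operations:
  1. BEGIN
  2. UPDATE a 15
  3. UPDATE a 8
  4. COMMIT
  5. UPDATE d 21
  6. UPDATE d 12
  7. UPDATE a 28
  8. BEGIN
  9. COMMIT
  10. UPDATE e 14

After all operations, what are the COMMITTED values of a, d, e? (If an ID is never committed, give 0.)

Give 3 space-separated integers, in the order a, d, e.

Answer: 28 12 14

Derivation:
Initial committed: {a=9, d=5, e=1}
Op 1: BEGIN: in_txn=True, pending={}
Op 2: UPDATE a=15 (pending; pending now {a=15})
Op 3: UPDATE a=8 (pending; pending now {a=8})
Op 4: COMMIT: merged ['a'] into committed; committed now {a=8, d=5, e=1}
Op 5: UPDATE d=21 (auto-commit; committed d=21)
Op 6: UPDATE d=12 (auto-commit; committed d=12)
Op 7: UPDATE a=28 (auto-commit; committed a=28)
Op 8: BEGIN: in_txn=True, pending={}
Op 9: COMMIT: merged [] into committed; committed now {a=28, d=12, e=1}
Op 10: UPDATE e=14 (auto-commit; committed e=14)
Final committed: {a=28, d=12, e=14}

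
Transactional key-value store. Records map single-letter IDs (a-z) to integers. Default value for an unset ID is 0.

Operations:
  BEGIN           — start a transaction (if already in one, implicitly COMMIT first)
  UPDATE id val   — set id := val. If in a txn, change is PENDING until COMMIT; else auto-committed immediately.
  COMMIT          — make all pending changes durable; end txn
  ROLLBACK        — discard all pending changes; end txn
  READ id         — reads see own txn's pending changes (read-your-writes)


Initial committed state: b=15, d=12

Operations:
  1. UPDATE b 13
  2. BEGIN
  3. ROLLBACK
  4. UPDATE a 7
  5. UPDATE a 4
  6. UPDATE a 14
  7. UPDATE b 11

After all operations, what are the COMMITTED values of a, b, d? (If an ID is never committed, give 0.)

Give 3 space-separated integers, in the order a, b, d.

Initial committed: {b=15, d=12}
Op 1: UPDATE b=13 (auto-commit; committed b=13)
Op 2: BEGIN: in_txn=True, pending={}
Op 3: ROLLBACK: discarded pending []; in_txn=False
Op 4: UPDATE a=7 (auto-commit; committed a=7)
Op 5: UPDATE a=4 (auto-commit; committed a=4)
Op 6: UPDATE a=14 (auto-commit; committed a=14)
Op 7: UPDATE b=11 (auto-commit; committed b=11)
Final committed: {a=14, b=11, d=12}

Answer: 14 11 12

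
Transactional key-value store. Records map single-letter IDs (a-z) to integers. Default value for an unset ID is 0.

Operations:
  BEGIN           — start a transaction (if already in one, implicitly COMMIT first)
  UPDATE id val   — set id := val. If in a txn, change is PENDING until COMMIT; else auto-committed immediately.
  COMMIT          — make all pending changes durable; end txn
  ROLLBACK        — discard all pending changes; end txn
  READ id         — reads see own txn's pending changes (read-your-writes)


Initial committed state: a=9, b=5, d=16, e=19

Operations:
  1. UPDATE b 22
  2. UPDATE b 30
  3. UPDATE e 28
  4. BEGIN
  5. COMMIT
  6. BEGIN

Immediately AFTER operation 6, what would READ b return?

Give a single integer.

Initial committed: {a=9, b=5, d=16, e=19}
Op 1: UPDATE b=22 (auto-commit; committed b=22)
Op 2: UPDATE b=30 (auto-commit; committed b=30)
Op 3: UPDATE e=28 (auto-commit; committed e=28)
Op 4: BEGIN: in_txn=True, pending={}
Op 5: COMMIT: merged [] into committed; committed now {a=9, b=30, d=16, e=28}
Op 6: BEGIN: in_txn=True, pending={}
After op 6: visible(b) = 30 (pending={}, committed={a=9, b=30, d=16, e=28})

Answer: 30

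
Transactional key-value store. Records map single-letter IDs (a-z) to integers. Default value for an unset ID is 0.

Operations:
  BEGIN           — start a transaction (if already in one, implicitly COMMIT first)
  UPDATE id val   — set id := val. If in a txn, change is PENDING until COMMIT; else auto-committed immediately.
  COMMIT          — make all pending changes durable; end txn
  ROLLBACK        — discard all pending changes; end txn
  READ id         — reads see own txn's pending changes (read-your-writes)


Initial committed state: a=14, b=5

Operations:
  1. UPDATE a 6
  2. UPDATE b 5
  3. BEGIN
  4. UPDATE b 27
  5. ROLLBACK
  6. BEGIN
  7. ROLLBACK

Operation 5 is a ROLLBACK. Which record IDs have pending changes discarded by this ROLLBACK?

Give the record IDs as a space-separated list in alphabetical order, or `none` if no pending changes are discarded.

Answer: b

Derivation:
Initial committed: {a=14, b=5}
Op 1: UPDATE a=6 (auto-commit; committed a=6)
Op 2: UPDATE b=5 (auto-commit; committed b=5)
Op 3: BEGIN: in_txn=True, pending={}
Op 4: UPDATE b=27 (pending; pending now {b=27})
Op 5: ROLLBACK: discarded pending ['b']; in_txn=False
Op 6: BEGIN: in_txn=True, pending={}
Op 7: ROLLBACK: discarded pending []; in_txn=False
ROLLBACK at op 5 discards: ['b']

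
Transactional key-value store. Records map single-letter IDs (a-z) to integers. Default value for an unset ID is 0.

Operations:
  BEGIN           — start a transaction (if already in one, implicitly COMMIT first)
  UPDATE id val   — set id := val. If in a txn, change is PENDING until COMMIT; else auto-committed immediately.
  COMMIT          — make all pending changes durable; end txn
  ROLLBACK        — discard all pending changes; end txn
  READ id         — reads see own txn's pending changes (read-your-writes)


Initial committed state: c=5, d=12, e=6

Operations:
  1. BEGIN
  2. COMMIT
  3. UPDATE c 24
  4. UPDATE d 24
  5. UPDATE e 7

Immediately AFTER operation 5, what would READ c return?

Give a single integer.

Initial committed: {c=5, d=12, e=6}
Op 1: BEGIN: in_txn=True, pending={}
Op 2: COMMIT: merged [] into committed; committed now {c=5, d=12, e=6}
Op 3: UPDATE c=24 (auto-commit; committed c=24)
Op 4: UPDATE d=24 (auto-commit; committed d=24)
Op 5: UPDATE e=7 (auto-commit; committed e=7)
After op 5: visible(c) = 24 (pending={}, committed={c=24, d=24, e=7})

Answer: 24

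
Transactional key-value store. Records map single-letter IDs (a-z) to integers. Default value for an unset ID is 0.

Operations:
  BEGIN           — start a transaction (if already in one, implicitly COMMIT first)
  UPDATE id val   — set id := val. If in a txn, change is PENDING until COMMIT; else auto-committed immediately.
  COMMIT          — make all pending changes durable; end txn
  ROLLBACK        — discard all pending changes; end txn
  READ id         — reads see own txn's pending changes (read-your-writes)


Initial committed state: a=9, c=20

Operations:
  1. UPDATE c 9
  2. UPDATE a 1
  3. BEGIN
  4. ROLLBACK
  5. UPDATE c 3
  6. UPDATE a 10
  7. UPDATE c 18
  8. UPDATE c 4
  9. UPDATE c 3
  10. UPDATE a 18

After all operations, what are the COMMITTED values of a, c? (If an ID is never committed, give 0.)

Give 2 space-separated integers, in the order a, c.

Answer: 18 3

Derivation:
Initial committed: {a=9, c=20}
Op 1: UPDATE c=9 (auto-commit; committed c=9)
Op 2: UPDATE a=1 (auto-commit; committed a=1)
Op 3: BEGIN: in_txn=True, pending={}
Op 4: ROLLBACK: discarded pending []; in_txn=False
Op 5: UPDATE c=3 (auto-commit; committed c=3)
Op 6: UPDATE a=10 (auto-commit; committed a=10)
Op 7: UPDATE c=18 (auto-commit; committed c=18)
Op 8: UPDATE c=4 (auto-commit; committed c=4)
Op 9: UPDATE c=3 (auto-commit; committed c=3)
Op 10: UPDATE a=18 (auto-commit; committed a=18)
Final committed: {a=18, c=3}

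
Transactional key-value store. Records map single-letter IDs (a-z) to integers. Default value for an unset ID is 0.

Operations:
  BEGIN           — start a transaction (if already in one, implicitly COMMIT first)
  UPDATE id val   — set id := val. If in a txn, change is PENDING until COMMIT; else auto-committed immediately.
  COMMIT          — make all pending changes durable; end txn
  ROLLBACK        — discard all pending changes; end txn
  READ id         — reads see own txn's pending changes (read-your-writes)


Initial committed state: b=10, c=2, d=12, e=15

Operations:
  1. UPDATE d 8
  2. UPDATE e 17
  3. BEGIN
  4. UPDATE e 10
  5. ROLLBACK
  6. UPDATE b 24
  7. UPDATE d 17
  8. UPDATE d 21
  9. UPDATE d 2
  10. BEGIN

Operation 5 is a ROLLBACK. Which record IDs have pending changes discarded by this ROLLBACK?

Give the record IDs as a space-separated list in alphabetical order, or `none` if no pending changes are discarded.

Answer: e

Derivation:
Initial committed: {b=10, c=2, d=12, e=15}
Op 1: UPDATE d=8 (auto-commit; committed d=8)
Op 2: UPDATE e=17 (auto-commit; committed e=17)
Op 3: BEGIN: in_txn=True, pending={}
Op 4: UPDATE e=10 (pending; pending now {e=10})
Op 5: ROLLBACK: discarded pending ['e']; in_txn=False
Op 6: UPDATE b=24 (auto-commit; committed b=24)
Op 7: UPDATE d=17 (auto-commit; committed d=17)
Op 8: UPDATE d=21 (auto-commit; committed d=21)
Op 9: UPDATE d=2 (auto-commit; committed d=2)
Op 10: BEGIN: in_txn=True, pending={}
ROLLBACK at op 5 discards: ['e']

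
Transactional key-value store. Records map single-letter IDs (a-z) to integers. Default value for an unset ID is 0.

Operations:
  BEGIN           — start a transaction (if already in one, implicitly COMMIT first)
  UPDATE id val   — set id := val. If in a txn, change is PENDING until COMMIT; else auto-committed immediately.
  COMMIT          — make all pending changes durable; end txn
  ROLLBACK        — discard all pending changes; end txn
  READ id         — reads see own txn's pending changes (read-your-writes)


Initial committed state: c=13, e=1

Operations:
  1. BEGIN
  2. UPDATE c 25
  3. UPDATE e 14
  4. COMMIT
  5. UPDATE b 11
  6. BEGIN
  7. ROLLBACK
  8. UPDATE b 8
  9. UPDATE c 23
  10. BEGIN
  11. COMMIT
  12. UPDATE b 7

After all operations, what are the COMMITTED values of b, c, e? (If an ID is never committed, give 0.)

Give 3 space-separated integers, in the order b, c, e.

Answer: 7 23 14

Derivation:
Initial committed: {c=13, e=1}
Op 1: BEGIN: in_txn=True, pending={}
Op 2: UPDATE c=25 (pending; pending now {c=25})
Op 3: UPDATE e=14 (pending; pending now {c=25, e=14})
Op 4: COMMIT: merged ['c', 'e'] into committed; committed now {c=25, e=14}
Op 5: UPDATE b=11 (auto-commit; committed b=11)
Op 6: BEGIN: in_txn=True, pending={}
Op 7: ROLLBACK: discarded pending []; in_txn=False
Op 8: UPDATE b=8 (auto-commit; committed b=8)
Op 9: UPDATE c=23 (auto-commit; committed c=23)
Op 10: BEGIN: in_txn=True, pending={}
Op 11: COMMIT: merged [] into committed; committed now {b=8, c=23, e=14}
Op 12: UPDATE b=7 (auto-commit; committed b=7)
Final committed: {b=7, c=23, e=14}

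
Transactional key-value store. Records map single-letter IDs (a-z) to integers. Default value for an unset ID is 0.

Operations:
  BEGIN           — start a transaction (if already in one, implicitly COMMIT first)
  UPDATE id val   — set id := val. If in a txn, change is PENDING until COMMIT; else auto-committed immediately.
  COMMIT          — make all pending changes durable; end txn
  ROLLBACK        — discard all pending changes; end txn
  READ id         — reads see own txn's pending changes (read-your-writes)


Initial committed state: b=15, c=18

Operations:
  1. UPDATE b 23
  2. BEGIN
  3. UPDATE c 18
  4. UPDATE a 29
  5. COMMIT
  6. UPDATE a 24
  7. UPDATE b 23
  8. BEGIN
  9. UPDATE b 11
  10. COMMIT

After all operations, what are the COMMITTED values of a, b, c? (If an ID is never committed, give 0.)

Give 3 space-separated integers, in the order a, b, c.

Initial committed: {b=15, c=18}
Op 1: UPDATE b=23 (auto-commit; committed b=23)
Op 2: BEGIN: in_txn=True, pending={}
Op 3: UPDATE c=18 (pending; pending now {c=18})
Op 4: UPDATE a=29 (pending; pending now {a=29, c=18})
Op 5: COMMIT: merged ['a', 'c'] into committed; committed now {a=29, b=23, c=18}
Op 6: UPDATE a=24 (auto-commit; committed a=24)
Op 7: UPDATE b=23 (auto-commit; committed b=23)
Op 8: BEGIN: in_txn=True, pending={}
Op 9: UPDATE b=11 (pending; pending now {b=11})
Op 10: COMMIT: merged ['b'] into committed; committed now {a=24, b=11, c=18}
Final committed: {a=24, b=11, c=18}

Answer: 24 11 18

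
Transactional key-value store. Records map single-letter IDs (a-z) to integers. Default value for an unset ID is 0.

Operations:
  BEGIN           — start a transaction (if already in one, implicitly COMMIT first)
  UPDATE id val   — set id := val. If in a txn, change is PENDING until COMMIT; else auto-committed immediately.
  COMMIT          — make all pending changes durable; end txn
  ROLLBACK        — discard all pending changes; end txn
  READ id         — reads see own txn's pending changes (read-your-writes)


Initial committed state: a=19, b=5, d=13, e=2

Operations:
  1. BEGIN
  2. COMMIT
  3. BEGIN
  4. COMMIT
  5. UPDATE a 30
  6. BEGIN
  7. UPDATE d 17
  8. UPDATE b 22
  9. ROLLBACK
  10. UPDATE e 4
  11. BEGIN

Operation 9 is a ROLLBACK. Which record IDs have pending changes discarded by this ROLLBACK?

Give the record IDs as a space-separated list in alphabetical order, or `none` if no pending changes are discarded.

Initial committed: {a=19, b=5, d=13, e=2}
Op 1: BEGIN: in_txn=True, pending={}
Op 2: COMMIT: merged [] into committed; committed now {a=19, b=5, d=13, e=2}
Op 3: BEGIN: in_txn=True, pending={}
Op 4: COMMIT: merged [] into committed; committed now {a=19, b=5, d=13, e=2}
Op 5: UPDATE a=30 (auto-commit; committed a=30)
Op 6: BEGIN: in_txn=True, pending={}
Op 7: UPDATE d=17 (pending; pending now {d=17})
Op 8: UPDATE b=22 (pending; pending now {b=22, d=17})
Op 9: ROLLBACK: discarded pending ['b', 'd']; in_txn=False
Op 10: UPDATE e=4 (auto-commit; committed e=4)
Op 11: BEGIN: in_txn=True, pending={}
ROLLBACK at op 9 discards: ['b', 'd']

Answer: b d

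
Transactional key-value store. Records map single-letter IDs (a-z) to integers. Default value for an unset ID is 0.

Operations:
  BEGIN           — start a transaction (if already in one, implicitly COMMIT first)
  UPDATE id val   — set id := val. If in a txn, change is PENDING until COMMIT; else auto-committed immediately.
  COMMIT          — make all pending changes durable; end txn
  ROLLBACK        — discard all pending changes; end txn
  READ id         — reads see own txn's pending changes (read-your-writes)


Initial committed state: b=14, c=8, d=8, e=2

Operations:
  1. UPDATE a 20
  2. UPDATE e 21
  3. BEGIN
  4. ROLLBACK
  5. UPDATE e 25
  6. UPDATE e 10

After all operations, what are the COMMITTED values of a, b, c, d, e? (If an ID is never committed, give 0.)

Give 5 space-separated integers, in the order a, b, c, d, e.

Answer: 20 14 8 8 10

Derivation:
Initial committed: {b=14, c=8, d=8, e=2}
Op 1: UPDATE a=20 (auto-commit; committed a=20)
Op 2: UPDATE e=21 (auto-commit; committed e=21)
Op 3: BEGIN: in_txn=True, pending={}
Op 4: ROLLBACK: discarded pending []; in_txn=False
Op 5: UPDATE e=25 (auto-commit; committed e=25)
Op 6: UPDATE e=10 (auto-commit; committed e=10)
Final committed: {a=20, b=14, c=8, d=8, e=10}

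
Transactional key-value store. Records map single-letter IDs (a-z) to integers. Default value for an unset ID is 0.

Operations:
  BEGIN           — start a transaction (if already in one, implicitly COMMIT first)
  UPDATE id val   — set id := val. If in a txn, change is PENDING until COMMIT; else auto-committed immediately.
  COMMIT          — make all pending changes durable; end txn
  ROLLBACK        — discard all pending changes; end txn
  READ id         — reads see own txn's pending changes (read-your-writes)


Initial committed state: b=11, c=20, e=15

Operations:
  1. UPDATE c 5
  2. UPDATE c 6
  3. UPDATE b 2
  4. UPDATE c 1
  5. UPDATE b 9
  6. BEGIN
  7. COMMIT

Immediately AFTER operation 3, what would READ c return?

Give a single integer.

Initial committed: {b=11, c=20, e=15}
Op 1: UPDATE c=5 (auto-commit; committed c=5)
Op 2: UPDATE c=6 (auto-commit; committed c=6)
Op 3: UPDATE b=2 (auto-commit; committed b=2)
After op 3: visible(c) = 6 (pending={}, committed={b=2, c=6, e=15})

Answer: 6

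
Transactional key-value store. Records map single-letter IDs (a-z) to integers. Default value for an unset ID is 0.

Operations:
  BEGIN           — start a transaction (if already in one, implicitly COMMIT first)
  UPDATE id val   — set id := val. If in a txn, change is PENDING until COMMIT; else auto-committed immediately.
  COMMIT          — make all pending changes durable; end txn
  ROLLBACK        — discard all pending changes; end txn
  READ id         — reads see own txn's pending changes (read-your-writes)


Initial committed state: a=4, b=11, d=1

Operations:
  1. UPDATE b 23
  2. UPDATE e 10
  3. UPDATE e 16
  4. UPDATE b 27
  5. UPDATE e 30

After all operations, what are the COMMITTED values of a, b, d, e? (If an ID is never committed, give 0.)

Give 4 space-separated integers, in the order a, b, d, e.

Initial committed: {a=4, b=11, d=1}
Op 1: UPDATE b=23 (auto-commit; committed b=23)
Op 2: UPDATE e=10 (auto-commit; committed e=10)
Op 3: UPDATE e=16 (auto-commit; committed e=16)
Op 4: UPDATE b=27 (auto-commit; committed b=27)
Op 5: UPDATE e=30 (auto-commit; committed e=30)
Final committed: {a=4, b=27, d=1, e=30}

Answer: 4 27 1 30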